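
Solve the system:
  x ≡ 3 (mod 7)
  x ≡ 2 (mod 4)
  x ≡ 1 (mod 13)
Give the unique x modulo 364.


Moduli 7, 4, 13 are pairwise coprime; by CRT there is a unique solution modulo M = 7 · 4 · 13 = 364.
Solve pairwise, accumulating the modulus:
  Start with x ≡ 3 (mod 7).
  Combine with x ≡ 2 (mod 4): since gcd(7, 4) = 1, we get a unique residue mod 28.
    Write x = 3 + 7·t and substitute into x ≡ 2 (mod 4): 7·t ≡ 2 − 3 = -1 (mod 4).
    Reduce coefficients mod 4: 3·t ≡ 3 (mod 4).
    The inverse of 3 mod 4 is 3 (since 3·3 = 9 = 2·4 + 1), so t ≡ 3·3 = 9 ≡ 1 (mod 4).
    Then x = 3 + 7·1 = 10, valid modulo lcm(7, 4) = 28: x ≡ 10 (mod 28).
  Combine with x ≡ 1 (mod 13): since gcd(28, 13) = 1, we get a unique residue mod 364.
    Write x = 10 + 28·t and substitute into x ≡ 1 (mod 13): 28·t ≡ 1 − 10 = -9 (mod 13).
    Reduce coefficients mod 13: 2·t ≡ 4 (mod 13).
    The inverse of 2 mod 13 is 7 (since 2·7 = 14 = 1·13 + 1), so t ≡ 7·4 = 28 ≡ 2 (mod 13).
    Then x = 10 + 28·2 = 66, valid modulo lcm(28, 13) = 364: x ≡ 66 (mod 364).
Verify: 66 mod 7 = 3 ✓, 66 mod 4 = 2 ✓, 66 mod 13 = 1 ✓.

x ≡ 66 (mod 364).


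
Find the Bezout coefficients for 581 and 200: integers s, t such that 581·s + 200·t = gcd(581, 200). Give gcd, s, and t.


Euclidean algorithm on (581, 200) — divide until remainder is 0:
  581 = 2 · 200 + 181
  200 = 1 · 181 + 19
  181 = 9 · 19 + 10
  19 = 1 · 10 + 9
  10 = 1 · 9 + 1
  9 = 9 · 1 + 0
gcd(581, 200) = 1.
Track Bezout coefficients alongside the remainders: start with r₀ = 581 = a·1 + b·0 (s = 1, t = 0) and r₁ = 200 = a·0 + b·1 (s = 0, t = 1); each new remainder r_{k+1} = r_{k-1} − q_k·r_k inherits s_{k+1} = s_{k-1} − q_k·s_k, t_{k+1} = t_{k-1} − q_k·t_k, so r_k = a·s_k + b·t_k at every step:
  q = 2: r = 181, s = 1 − 2·0 = 1, t = 0 − 2·1 = -2  (check: 581·1 + 200·(-2) = 181)
  q = 1: r = 19, s = 0 − 1·1 = -1, t = 1 − 1·(-2) = 3  (check: 581·(-1) + 200·3 = 19)
  q = 9: r = 10, s = 1 − 9·(-1) = 10, t = -2 − 9·3 = -29  (check: 581·10 + 200·(-29) = 10)
  q = 1: r = 9, s = -1 − 1·10 = -11, t = 3 − 1·(-29) = 32  (check: 581·(-11) + 200·32 = 9)
  q = 1: r = 1, s = 10 − 1·(-11) = 21, t = -29 − 1·32 = -61  (check: 581·21 + 200·(-61) = 1)
The row with r = 1 (the gcd) gives the Bezout coefficients s = 21, t = -61.
Result: 581 · (21) + 200 · (-61) = 1.

gcd(581, 200) = 1; s = 21, t = -61 (check: 581·21 + 200·(-61) = 1).


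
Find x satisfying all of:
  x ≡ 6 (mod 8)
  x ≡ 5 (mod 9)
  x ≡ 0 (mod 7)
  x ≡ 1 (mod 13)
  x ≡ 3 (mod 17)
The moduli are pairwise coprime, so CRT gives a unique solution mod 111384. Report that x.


Product of moduli M = 8 · 9 · 7 · 13 · 17 = 111384.
Merge one congruence at a time:
  Start: x ≡ 6 (mod 8).
  Combine with x ≡ 5 (mod 9); new modulus lcm = 72.
    Write x = 6 + 8·t and substitute into x ≡ 5 (mod 9): 8·t ≡ 5 − 6 = -1 (mod 9).
    Reduce coefficients mod 9: 8·t ≡ 8 (mod 9).
    The inverse of 8 mod 9 is 8 (since 8·8 = 64 = 7·9 + 1), so t ≡ 8·8 = 64 ≡ 1 (mod 9).
    Then x = 6 + 8·1 = 14, valid modulo lcm(8, 9) = 72: x ≡ 14 (mod 72).
  Combine with x ≡ 0 (mod 7); new modulus lcm = 504.
    Write x = 14 + 72·t and substitute into x ≡ 0 (mod 7): 72·t ≡ 0 − 14 = -14 (mod 7).
    Reduce coefficients mod 7: 2·t ≡ 0 (mod 7).
    The inverse of 2 mod 7 is 4 (since 2·4 = 8 = 1·7 + 1), so t ≡ 4·0 = 0 ≡ 0 (mod 7).
    Then x = 14 + 72·0 = 14, valid modulo lcm(72, 7) = 504: x ≡ 14 (mod 504).
  Combine with x ≡ 1 (mod 13); new modulus lcm = 6552.
    Write x = 14 + 504·t and substitute into x ≡ 1 (mod 13): 504·t ≡ 1 − 14 = -13 (mod 13).
    Reduce coefficients mod 13: 10·t ≡ 0 (mod 13).
    The inverse of 10 mod 13 is 4 (since 10·4 = 40 = 3·13 + 1), so t ≡ 4·0 = 0 ≡ 0 (mod 13).
    Then x = 14 + 504·0 = 14, valid modulo lcm(504, 13) = 6552: x ≡ 14 (mod 6552).
  Combine with x ≡ 3 (mod 17); new modulus lcm = 111384.
    Write x = 14 + 6552·t and substitute into x ≡ 3 (mod 17): 6552·t ≡ 3 − 14 = -11 (mod 17).
    Reduce coefficients mod 17: 7·t ≡ 6 (mod 17).
    The inverse of 7 mod 17 is 5 (since 7·5 = 35 = 2·17 + 1), so t ≡ 5·6 = 30 ≡ 13 (mod 17).
    Then x = 14 + 6552·13 = 85190, valid modulo lcm(6552, 17) = 111384: x ≡ 85190 (mod 111384).
Verify against each original: 85190 mod 8 = 6, 85190 mod 9 = 5, 85190 mod 7 = 0, 85190 mod 13 = 1, 85190 mod 17 = 3.

x ≡ 85190 (mod 111384).


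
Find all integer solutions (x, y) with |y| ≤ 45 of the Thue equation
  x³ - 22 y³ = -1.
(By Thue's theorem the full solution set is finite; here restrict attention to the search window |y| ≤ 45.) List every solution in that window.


The equation is x³ - 22y³ = -1. For fixed y, x³ = 22·y³ − 1, so a solution requires the RHS to be a perfect cube.
Strategy: iterate y from -45 to 45, compute RHS = 22·y³ − 1, and check whether it is a (positive or negative) perfect cube.
Check small values of y:
  y = 0: RHS = -1 = (-1)³ ⇒ x = -1 works.
  y = 1: RHS = 21 is not a perfect cube.
  y = -1: RHS = -23 is not a perfect cube.
  y = 2: RHS = 175 is not a perfect cube.
  y = -2: RHS = -177 is not a perfect cube.
  y = 3: RHS = 593 is not a perfect cube.
  y = -3: RHS = -595 is not a perfect cube.
Continuing the search up to |y| = 45 finds no further solutions beyond those listed.
Collected solutions: (-1, 0).

Solutions (with |y| ≤ 45): (-1, 0).


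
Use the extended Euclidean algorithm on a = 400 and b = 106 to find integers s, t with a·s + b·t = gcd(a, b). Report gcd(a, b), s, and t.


Euclidean algorithm on (400, 106) — divide until remainder is 0:
  400 = 3 · 106 + 82
  106 = 1 · 82 + 24
  82 = 3 · 24 + 10
  24 = 2 · 10 + 4
  10 = 2 · 4 + 2
  4 = 2 · 2 + 0
gcd(400, 106) = 2.
Track Bezout coefficients alongside the remainders: start with r₀ = 400 = a·1 + b·0 (s = 1, t = 0) and r₁ = 106 = a·0 + b·1 (s = 0, t = 1); each new remainder r_{k+1} = r_{k-1} − q_k·r_k inherits s_{k+1} = s_{k-1} − q_k·s_k, t_{k+1} = t_{k-1} − q_k·t_k, so r_k = a·s_k + b·t_k at every step:
  q = 3: r = 82, s = 1 − 3·0 = 1, t = 0 − 3·1 = -3  (check: 400·1 + 106·(-3) = 82)
  q = 1: r = 24, s = 0 − 1·1 = -1, t = 1 − 1·(-3) = 4  (check: 400·(-1) + 106·4 = 24)
  q = 3: r = 10, s = 1 − 3·(-1) = 4, t = -3 − 3·4 = -15  (check: 400·4 + 106·(-15) = 10)
  q = 2: r = 4, s = -1 − 2·4 = -9, t = 4 − 2·(-15) = 34  (check: 400·(-9) + 106·34 = 4)
  q = 2: r = 2, s = 4 − 2·(-9) = 22, t = -15 − 2·34 = -83  (check: 400·22 + 106·(-83) = 2)
The row with r = 2 (the gcd) gives the Bezout coefficients s = 22, t = -83.
Result: 400 · (22) + 106 · (-83) = 2.

gcd(400, 106) = 2; s = 22, t = -83 (check: 400·22 + 106·(-83) = 2).


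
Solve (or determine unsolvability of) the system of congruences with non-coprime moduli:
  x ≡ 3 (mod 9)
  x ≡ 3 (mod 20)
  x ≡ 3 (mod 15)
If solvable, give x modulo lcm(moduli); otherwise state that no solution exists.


Moduli 9, 20, 15 are not pairwise coprime, so CRT works modulo lcm(m_i) when all pairwise compatibility conditions hold.
Pairwise compatibility: gcd(m_i, m_j) must divide a_i - a_j for every pair.
Merge one congruence at a time:
  Start: x ≡ 3 (mod 9).
  Combine with x ≡ 3 (mod 20): gcd(9, 20) = 1; 3 - 3 = 0, which IS divisible by 1, so compatible.
    Write x = 3 + 9·t and substitute into x ≡ 3 (mod 20): 9·t ≡ 3 − 3 = 0 (mod 20).
    The inverse of 9 mod 20 is 9 (since 9·9 = 81 = 4·20 + 1), so t ≡ 9·0 = 0 ≡ 0 (mod 20).
    Then x = 3 + 9·0 = 3, valid modulo lcm(9, 20) = 180: x ≡ 3 (mod 180).
  Combine with x ≡ 3 (mod 15): gcd(180, 15) = 15; 3 - 3 = 0, which IS divisible by 15, so compatible.
    Write x = 3 + 180·t and substitute into x ≡ 3 (mod 15): 180·t ≡ 3 − 3 = 0 (mod 15).
    Divide the congruence (and modulus) by g = 15: 12·t ≡ 0 (mod 1).
    Modulo 1 every t works; take t = 0.
    Then x = 3 + 180·0 = 3, valid modulo lcm(180, 15) = 180: x ≡ 3 (mod 180).
Verify: 3 mod 9 = 3, 3 mod 20 = 3, 3 mod 15 = 3.

x ≡ 3 (mod 180).


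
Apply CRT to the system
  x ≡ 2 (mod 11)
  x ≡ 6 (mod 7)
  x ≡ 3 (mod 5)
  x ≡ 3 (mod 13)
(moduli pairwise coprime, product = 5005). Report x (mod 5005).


Product of moduli M = 11 · 7 · 5 · 13 = 5005.
Merge one congruence at a time:
  Start: x ≡ 2 (mod 11).
  Combine with x ≡ 6 (mod 7); new modulus lcm = 77.
    Write x = 2 + 11·t and substitute into x ≡ 6 (mod 7): 11·t ≡ 6 − 2 = 4 (mod 7).
    Reduce coefficients mod 7: 4·t ≡ 4 (mod 7).
    The inverse of 4 mod 7 is 2 (since 4·2 = 8 = 1·7 + 1), so t ≡ 2·4 = 8 ≡ 1 (mod 7).
    Then x = 2 + 11·1 = 13, valid modulo lcm(11, 7) = 77: x ≡ 13 (mod 77).
  Combine with x ≡ 3 (mod 5); new modulus lcm = 385.
    Write x = 13 + 77·t and substitute into x ≡ 3 (mod 5): 77·t ≡ 3 − 13 = -10 (mod 5).
    Reduce coefficients mod 5: 2·t ≡ 0 (mod 5).
    The inverse of 2 mod 5 is 3 (since 2·3 = 6 = 1·5 + 1), so t ≡ 3·0 = 0 ≡ 0 (mod 5).
    Then x = 13 + 77·0 = 13, valid modulo lcm(77, 5) = 385: x ≡ 13 (mod 385).
  Combine with x ≡ 3 (mod 13); new modulus lcm = 5005.
    Write x = 13 + 385·t and substitute into x ≡ 3 (mod 13): 385·t ≡ 3 − 13 = -10 (mod 13).
    Reduce coefficients mod 13: 8·t ≡ 3 (mod 13).
    The inverse of 8 mod 13 is 5 (since 8·5 = 40 = 3·13 + 1), so t ≡ 5·3 = 15 ≡ 2 (mod 13).
    Then x = 13 + 385·2 = 783, valid modulo lcm(385, 13) = 5005: x ≡ 783 (mod 5005).
Verify against each original: 783 mod 11 = 2, 783 mod 7 = 6, 783 mod 5 = 3, 783 mod 13 = 3.

x ≡ 783 (mod 5005).


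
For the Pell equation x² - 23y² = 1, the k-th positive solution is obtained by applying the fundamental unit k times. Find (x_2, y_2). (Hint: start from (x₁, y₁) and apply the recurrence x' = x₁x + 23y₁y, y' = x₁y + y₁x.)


Step 1: Find the fundamental solution (x₁, y₁) of x² - 23y² = 1.
  Expand √23 as a continued fraction. a₀ = ⌊√23⌋ = 4; iterate m_{k+1} = d_k·a_k − m_k, d_{k+1} = (23 − m_{k+1}²)/d_k, a_{k+1} = ⌊(a₀ + m_{k+1})/d_{k+1}⌋ (starting m₀ = 0, d₀ = 1), with convergents p_k = a_k·p_{k-1} + p_{k-2}, q_k = a_k·q_{k-1} + q_{k-2} (p₋₁ = 1, q₋₁ = 0):
  k = 0: a₀ = 4; p₀/q₀ = 4/1; p₀² − 23·q₀² = 16 − 23 = -7.
  k = 1: m = 4, d = 7, a = ⌊(4 + 4)/7⌋ = 1; p/q = (1·4 + 1)/(1·1 + 0) = 5/1; p² − 23·q² = 25 − 23 = 2.
  k = 2: m = 3, d = 2, a = ⌊(4 + 3)/2⌋ = 3; p/q = (3·5 + 4)/(3·1 + 1) = 19/4; p² − 23·q² = 361 − 368 = -7.
  k = 3: m = 3, d = 7, a = ⌊(4 + 3)/7⌋ = 1; p/q = (1·19 + 5)/(1·4 + 1) = 24/5; p² − 23·q² = 576 − 575 = 1.
  The first convergent with p² − 23·q² = 1 gives the fundamental solution (x₁, y₁) = (24, 5).
Step 2: Apply the recurrence (x_{n+1}, y_{n+1}) = (x₁x_n + 23y₁y_n, x₁y_n + y₁x_n) repeatedly.
  From (x_1, y_1) = (24, 5): x_2 = 24·24 + 23·5·5 = 1151; y_2 = 24·5 + 5·24 = 240.
Step 3: Verify x_2² - 23·y_2² = 1324801 - 1324800 = 1 (should be 1). ✓

(x_1, y_1) = (24, 5); (x_2, y_2) = (1151, 240).


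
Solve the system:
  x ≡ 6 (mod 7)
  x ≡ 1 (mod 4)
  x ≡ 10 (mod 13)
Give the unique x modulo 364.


Moduli 7, 4, 13 are pairwise coprime; by CRT there is a unique solution modulo M = 7 · 4 · 13 = 364.
Solve pairwise, accumulating the modulus:
  Start with x ≡ 6 (mod 7).
  Combine with x ≡ 1 (mod 4): since gcd(7, 4) = 1, we get a unique residue mod 28.
    Write x = 6 + 7·t and substitute into x ≡ 1 (mod 4): 7·t ≡ 1 − 6 = -5 (mod 4).
    Reduce coefficients mod 4: 3·t ≡ 3 (mod 4).
    The inverse of 3 mod 4 is 3 (since 3·3 = 9 = 2·4 + 1), so t ≡ 3·3 = 9 ≡ 1 (mod 4).
    Then x = 6 + 7·1 = 13, valid modulo lcm(7, 4) = 28: x ≡ 13 (mod 28).
  Combine with x ≡ 10 (mod 13): since gcd(28, 13) = 1, we get a unique residue mod 364.
    Write x = 13 + 28·t and substitute into x ≡ 10 (mod 13): 28·t ≡ 10 − 13 = -3 (mod 13).
    Reduce coefficients mod 13: 2·t ≡ 10 (mod 13).
    The inverse of 2 mod 13 is 7 (since 2·7 = 14 = 1·13 + 1), so t ≡ 7·10 = 70 ≡ 5 (mod 13).
    Then x = 13 + 28·5 = 153, valid modulo lcm(28, 13) = 364: x ≡ 153 (mod 364).
Verify: 153 mod 7 = 6 ✓, 153 mod 4 = 1 ✓, 153 mod 13 = 10 ✓.

x ≡ 153 (mod 364).


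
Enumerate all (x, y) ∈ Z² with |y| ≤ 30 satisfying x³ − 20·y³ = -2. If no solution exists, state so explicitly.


The equation is x³ - 20y³ = -2. For fixed y, x³ = 20·y³ − 2, so a solution requires the RHS to be a perfect cube.
Strategy: iterate y from -30 to 30, compute RHS = 20·y³ − 2, and check whether it is a (positive or negative) perfect cube.
Check small values of y:
  y = 0: RHS = -2 is not a perfect cube.
  y = 1: RHS = 18 is not a perfect cube.
  y = -1: RHS = -22 is not a perfect cube.
  y = 2: RHS = 158 is not a perfect cube.
  y = -2: RHS = -162 is not a perfect cube.
  y = 3: RHS = 538 is not a perfect cube.
  y = -3: RHS = -542 is not a perfect cube.
Continuing the search up to |y| = 30 finds no solutions either.
No (x, y) in the scanned range satisfies the equation.

No integer solutions with |y| ≤ 30.


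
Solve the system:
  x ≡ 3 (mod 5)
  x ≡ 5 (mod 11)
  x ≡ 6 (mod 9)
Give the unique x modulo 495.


Moduli 5, 11, 9 are pairwise coprime; by CRT there is a unique solution modulo M = 5 · 11 · 9 = 495.
Solve pairwise, accumulating the modulus:
  Start with x ≡ 3 (mod 5).
  Combine with x ≡ 5 (mod 11): since gcd(5, 11) = 1, we get a unique residue mod 55.
    Write x = 3 + 5·t and substitute into x ≡ 5 (mod 11): 5·t ≡ 5 − 3 = 2 (mod 11).
    The inverse of 5 mod 11 is 9 (since 5·9 = 45 = 4·11 + 1), so t ≡ 9·2 = 18 ≡ 7 (mod 11).
    Then x = 3 + 5·7 = 38, valid modulo lcm(5, 11) = 55: x ≡ 38 (mod 55).
  Combine with x ≡ 6 (mod 9): since gcd(55, 9) = 1, we get a unique residue mod 495.
    Write x = 38 + 55·t and substitute into x ≡ 6 (mod 9): 55·t ≡ 6 − 38 = -32 (mod 9).
    Reduce coefficients mod 9: 1·t ≡ 4 (mod 9).
    So t ≡ 4 (mod 9).
    Then x = 38 + 55·4 = 258, valid modulo lcm(55, 9) = 495: x ≡ 258 (mod 495).
Verify: 258 mod 5 = 3 ✓, 258 mod 11 = 5 ✓, 258 mod 9 = 6 ✓.

x ≡ 258 (mod 495).


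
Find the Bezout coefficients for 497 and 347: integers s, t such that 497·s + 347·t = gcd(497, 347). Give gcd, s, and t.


Euclidean algorithm on (497, 347) — divide until remainder is 0:
  497 = 1 · 347 + 150
  347 = 2 · 150 + 47
  150 = 3 · 47 + 9
  47 = 5 · 9 + 2
  9 = 4 · 2 + 1
  2 = 2 · 1 + 0
gcd(497, 347) = 1.
Track Bezout coefficients alongside the remainders: start with r₀ = 497 = a·1 + b·0 (s = 1, t = 0) and r₁ = 347 = a·0 + b·1 (s = 0, t = 1); each new remainder r_{k+1} = r_{k-1} − q_k·r_k inherits s_{k+1} = s_{k-1} − q_k·s_k, t_{k+1} = t_{k-1} − q_k·t_k, so r_k = a·s_k + b·t_k at every step:
  q = 1: r = 150, s = 1 − 1·0 = 1, t = 0 − 1·1 = -1  (check: 497·1 + 347·(-1) = 150)
  q = 2: r = 47, s = 0 − 2·1 = -2, t = 1 − 2·(-1) = 3  (check: 497·(-2) + 347·3 = 47)
  q = 3: r = 9, s = 1 − 3·(-2) = 7, t = -1 − 3·3 = -10  (check: 497·7 + 347·(-10) = 9)
  q = 5: r = 2, s = -2 − 5·7 = -37, t = 3 − 5·(-10) = 53  (check: 497·(-37) + 347·53 = 2)
  q = 4: r = 1, s = 7 − 4·(-37) = 155, t = -10 − 4·53 = -222  (check: 497·155 + 347·(-222) = 1)
The row with r = 1 (the gcd) gives the Bezout coefficients s = 155, t = -222.
Result: 497 · (155) + 347 · (-222) = 1.

gcd(497, 347) = 1; s = 155, t = -222 (check: 497·155 + 347·(-222) = 1).


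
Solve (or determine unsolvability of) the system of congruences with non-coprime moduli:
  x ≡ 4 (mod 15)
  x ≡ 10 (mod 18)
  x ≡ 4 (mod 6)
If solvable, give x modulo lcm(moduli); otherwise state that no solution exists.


Moduli 15, 18, 6 are not pairwise coprime, so CRT works modulo lcm(m_i) when all pairwise compatibility conditions hold.
Pairwise compatibility: gcd(m_i, m_j) must divide a_i - a_j for every pair.
Merge one congruence at a time:
  Start: x ≡ 4 (mod 15).
  Combine with x ≡ 10 (mod 18): gcd(15, 18) = 3; 10 - 4 = 6, which IS divisible by 3, so compatible.
    Write x = 4 + 15·t and substitute into x ≡ 10 (mod 18): 15·t ≡ 10 − 4 = 6 (mod 18).
    Divide the congruence (and modulus) by g = 3: 5·t ≡ 2 (mod 6).
    The inverse of 5 mod 6 is 5 (since 5·5 = 25 = 4·6 + 1), so t ≡ 5·2 = 10 ≡ 4 (mod 6).
    Then x = 4 + 15·4 = 64, valid modulo lcm(15, 18) = 90: x ≡ 64 (mod 90).
  Combine with x ≡ 4 (mod 6): gcd(90, 6) = 6; 4 - 64 = -60, which IS divisible by 6, so compatible.
    Write x = 64 + 90·t and substitute into x ≡ 4 (mod 6): 90·t ≡ 4 − 64 = -60 (mod 6).
    Divide the congruence (and modulus) by g = 6: 15·t ≡ -10 (mod 1).
    Modulo 1 every t works; take t = 0.
    Then x = 64 + 90·0 = 64, valid modulo lcm(90, 6) = 90: x ≡ 64 (mod 90).
Verify: 64 mod 15 = 4, 64 mod 18 = 10, 64 mod 6 = 4.

x ≡ 64 (mod 90).


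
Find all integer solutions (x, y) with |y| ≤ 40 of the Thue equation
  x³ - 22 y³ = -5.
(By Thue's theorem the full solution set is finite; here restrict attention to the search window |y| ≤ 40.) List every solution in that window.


The equation is x³ - 22y³ = -5. For fixed y, x³ = 22·y³ − 5, so a solution requires the RHS to be a perfect cube.
Strategy: iterate y from -40 to 40, compute RHS = 22·y³ − 5, and check whether it is a (positive or negative) perfect cube.
Check small values of y:
  y = 0: RHS = -5 is not a perfect cube.
  y = 1: RHS = 17 is not a perfect cube.
  y = -1: RHS = -27 = (-3)³ ⇒ x = -3 works.
  y = 2: RHS = 171 is not a perfect cube.
  y = -2: RHS = -181 is not a perfect cube.
  y = 3: RHS = 589 is not a perfect cube.
  y = -3: RHS = -599 is not a perfect cube.
Continuing the search up to |y| = 40 finds no further solutions beyond those listed.
Collected solutions: (-3, -1).

Solutions (with |y| ≤ 40): (-3, -1).


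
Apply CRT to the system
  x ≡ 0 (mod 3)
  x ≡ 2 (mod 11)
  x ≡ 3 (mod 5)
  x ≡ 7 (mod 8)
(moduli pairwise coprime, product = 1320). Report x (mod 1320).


Product of moduli M = 3 · 11 · 5 · 8 = 1320.
Merge one congruence at a time:
  Start: x ≡ 0 (mod 3).
  Combine with x ≡ 2 (mod 11); new modulus lcm = 33.
    Write x = 0 + 3·t and substitute into x ≡ 2 (mod 11): 3·t ≡ 2 − 0 = 2 (mod 11).
    The inverse of 3 mod 11 is 4 (since 3·4 = 12 = 1·11 + 1), so t ≡ 4·2 = 8 ≡ 8 (mod 11).
    Then x = 0 + 3·8 = 24, valid modulo lcm(3, 11) = 33: x ≡ 24 (mod 33).
  Combine with x ≡ 3 (mod 5); new modulus lcm = 165.
    Write x = 24 + 33·t and substitute into x ≡ 3 (mod 5): 33·t ≡ 3 − 24 = -21 (mod 5).
    Reduce coefficients mod 5: 3·t ≡ 4 (mod 5).
    The inverse of 3 mod 5 is 2 (since 3·2 = 6 = 1·5 + 1), so t ≡ 2·4 = 8 ≡ 3 (mod 5).
    Then x = 24 + 33·3 = 123, valid modulo lcm(33, 5) = 165: x ≡ 123 (mod 165).
  Combine with x ≡ 7 (mod 8); new modulus lcm = 1320.
    Write x = 123 + 165·t and substitute into x ≡ 7 (mod 8): 165·t ≡ 7 − 123 = -116 (mod 8).
    Reduce coefficients mod 8: 5·t ≡ 4 (mod 8).
    The inverse of 5 mod 8 is 5 (since 5·5 = 25 = 3·8 + 1), so t ≡ 5·4 = 20 ≡ 4 (mod 8).
    Then x = 123 + 165·4 = 783, valid modulo lcm(165, 8) = 1320: x ≡ 783 (mod 1320).
Verify against each original: 783 mod 3 = 0, 783 mod 11 = 2, 783 mod 5 = 3, 783 mod 8 = 7.

x ≡ 783 (mod 1320).


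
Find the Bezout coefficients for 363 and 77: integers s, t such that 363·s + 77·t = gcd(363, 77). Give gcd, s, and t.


Euclidean algorithm on (363, 77) — divide until remainder is 0:
  363 = 4 · 77 + 55
  77 = 1 · 55 + 22
  55 = 2 · 22 + 11
  22 = 2 · 11 + 0
gcd(363, 77) = 11.
Track Bezout coefficients alongside the remainders: start with r₀ = 363 = a·1 + b·0 (s = 1, t = 0) and r₁ = 77 = a·0 + b·1 (s = 0, t = 1); each new remainder r_{k+1} = r_{k-1} − q_k·r_k inherits s_{k+1} = s_{k-1} − q_k·s_k, t_{k+1} = t_{k-1} − q_k·t_k, so r_k = a·s_k + b·t_k at every step:
  q = 4: r = 55, s = 1 − 4·0 = 1, t = 0 − 4·1 = -4  (check: 363·1 + 77·(-4) = 55)
  q = 1: r = 22, s = 0 − 1·1 = -1, t = 1 − 1·(-4) = 5  (check: 363·(-1) + 77·5 = 22)
  q = 2: r = 11, s = 1 − 2·(-1) = 3, t = -4 − 2·5 = -14  (check: 363·3 + 77·(-14) = 11)
The row with r = 11 (the gcd) gives the Bezout coefficients s = 3, t = -14.
Result: 363 · (3) + 77 · (-14) = 11.

gcd(363, 77) = 11; s = 3, t = -14 (check: 363·3 + 77·(-14) = 11).


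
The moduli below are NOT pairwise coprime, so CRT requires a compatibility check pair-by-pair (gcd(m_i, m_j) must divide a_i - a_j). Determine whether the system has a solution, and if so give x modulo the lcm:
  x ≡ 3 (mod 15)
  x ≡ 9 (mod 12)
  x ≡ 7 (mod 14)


Moduli 15, 12, 14 are not pairwise coprime, so CRT works modulo lcm(m_i) when all pairwise compatibility conditions hold.
Pairwise compatibility: gcd(m_i, m_j) must divide a_i - a_j for every pair.
Merge one congruence at a time:
  Start: x ≡ 3 (mod 15).
  Combine with x ≡ 9 (mod 12): gcd(15, 12) = 3; 9 - 3 = 6, which IS divisible by 3, so compatible.
    Write x = 3 + 15·t and substitute into x ≡ 9 (mod 12): 15·t ≡ 9 − 3 = 6 (mod 12).
    Divide the congruence (and modulus) by g = 3: 5·t ≡ 2 (mod 4).
    Reduce coefficients mod 4: 1·t ≡ 2 (mod 4).
    So t ≡ 2 (mod 4).
    Then x = 3 + 15·2 = 33, valid modulo lcm(15, 12) = 60: x ≡ 33 (mod 60).
  Combine with x ≡ 7 (mod 14): gcd(60, 14) = 2; 7 - 33 = -26, which IS divisible by 2, so compatible.
    Write x = 33 + 60·t and substitute into x ≡ 7 (mod 14): 60·t ≡ 7 − 33 = -26 (mod 14).
    Divide the congruence (and modulus) by g = 2: 30·t ≡ -13 (mod 7).
    Reduce coefficients mod 7: 2·t ≡ 1 (mod 7).
    The inverse of 2 mod 7 is 4 (since 2·4 = 8 = 1·7 + 1), so t ≡ 4·1 = 4 ≡ 4 (mod 7).
    Then x = 33 + 60·4 = 273, valid modulo lcm(60, 14) = 420: x ≡ 273 (mod 420).
Verify: 273 mod 15 = 3, 273 mod 12 = 9, 273 mod 14 = 7.

x ≡ 273 (mod 420).


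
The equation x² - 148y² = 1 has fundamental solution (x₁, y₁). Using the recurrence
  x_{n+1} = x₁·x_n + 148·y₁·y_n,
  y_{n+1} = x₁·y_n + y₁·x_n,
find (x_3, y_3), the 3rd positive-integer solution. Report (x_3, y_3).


Step 1: Find the fundamental solution (x₁, y₁) of x² - 148y² = 1.
  Expand √148 as a continued fraction. a₀ = ⌊√148⌋ = 12; iterate m_{k+1} = d_k·a_k − m_k, d_{k+1} = (148 − m_{k+1}²)/d_k, a_{k+1} = ⌊(a₀ + m_{k+1})/d_{k+1}⌋ (starting m₀ = 0, d₀ = 1), with convergents p_k = a_k·p_{k-1} + p_{k-2}, q_k = a_k·q_{k-1} + q_{k-2} (p₋₁ = 1, q₋₁ = 0):
  k = 0: a₀ = 12; p₀/q₀ = 12/1; p₀² − 148·q₀² = 144 − 148 = -4.
  k = 1: m = 12, d = 4, a = ⌊(12 + 12)/4⌋ = 6; p/q = (6·12 + 1)/(6·1 + 0) = 73/6; p² − 148·q² = 5329 − 5328 = 1.
  The first convergent with p² − 148·q² = 1 gives the fundamental solution (x₁, y₁) = (73, 6).
Step 2: Apply the recurrence (x_{n+1}, y_{n+1}) = (x₁x_n + 148y₁y_n, x₁y_n + y₁x_n) repeatedly.
  From (x_1, y_1) = (73, 6): x_2 = 73·73 + 148·6·6 = 10657; y_2 = 73·6 + 6·73 = 876.
  From (x_2, y_2) = (10657, 876): x_3 = 73·10657 + 148·6·876 = 1555849; y_3 = 73·876 + 6·10657 = 127890.
Step 3: Verify x_3² - 148·y_3² = 2420666110801 - 2420666110800 = 1 (should be 1). ✓

(x_1, y_1) = (73, 6); (x_3, y_3) = (1555849, 127890).


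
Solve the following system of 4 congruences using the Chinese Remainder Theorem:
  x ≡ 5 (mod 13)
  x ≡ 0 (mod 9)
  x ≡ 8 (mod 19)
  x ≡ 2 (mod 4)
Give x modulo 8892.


Product of moduli M = 13 · 9 · 19 · 4 = 8892.
Merge one congruence at a time:
  Start: x ≡ 5 (mod 13).
  Combine with x ≡ 0 (mod 9); new modulus lcm = 117.
    Write x = 5 + 13·t and substitute into x ≡ 0 (mod 9): 13·t ≡ 0 − 5 = -5 (mod 9).
    Reduce coefficients mod 9: 4·t ≡ 4 (mod 9).
    The inverse of 4 mod 9 is 7 (since 4·7 = 28 = 3·9 + 1), so t ≡ 7·4 = 28 ≡ 1 (mod 9).
    Then x = 5 + 13·1 = 18, valid modulo lcm(13, 9) = 117: x ≡ 18 (mod 117).
  Combine with x ≡ 8 (mod 19); new modulus lcm = 2223.
    Write x = 18 + 117·t and substitute into x ≡ 8 (mod 19): 117·t ≡ 8 − 18 = -10 (mod 19).
    Reduce coefficients mod 19: 3·t ≡ 9 (mod 19).
    The inverse of 3 mod 19 is 13 (since 3·13 = 39 = 2·19 + 1), so t ≡ 13·9 = 117 ≡ 3 (mod 19).
    Then x = 18 + 117·3 = 369, valid modulo lcm(117, 19) = 2223: x ≡ 369 (mod 2223).
  Combine with x ≡ 2 (mod 4); new modulus lcm = 8892.
    Write x = 369 + 2223·t and substitute into x ≡ 2 (mod 4): 2223·t ≡ 2 − 369 = -367 (mod 4).
    Reduce coefficients mod 4: 3·t ≡ 1 (mod 4).
    The inverse of 3 mod 4 is 3 (since 3·3 = 9 = 2·4 + 1), so t ≡ 3·1 = 3 ≡ 3 (mod 4).
    Then x = 369 + 2223·3 = 7038, valid modulo lcm(2223, 4) = 8892: x ≡ 7038 (mod 8892).
Verify against each original: 7038 mod 13 = 5, 7038 mod 9 = 0, 7038 mod 19 = 8, 7038 mod 4 = 2.

x ≡ 7038 (mod 8892).


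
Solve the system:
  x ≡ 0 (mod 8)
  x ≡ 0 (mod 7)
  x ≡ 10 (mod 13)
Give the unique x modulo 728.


Moduli 8, 7, 13 are pairwise coprime; by CRT there is a unique solution modulo M = 8 · 7 · 13 = 728.
Solve pairwise, accumulating the modulus:
  Start with x ≡ 0 (mod 8).
  Combine with x ≡ 0 (mod 7): since gcd(8, 7) = 1, we get a unique residue mod 56.
    Write x = 0 + 8·t and substitute into x ≡ 0 (mod 7): 8·t ≡ 0 − 0 = 0 (mod 7).
    Reduce coefficients mod 7: 1·t ≡ 0 (mod 7).
    So t ≡ 0 (mod 7).
    Then x = 0 + 8·0 = 0, valid modulo lcm(8, 7) = 56: x ≡ 0 (mod 56).
  Combine with x ≡ 10 (mod 13): since gcd(56, 13) = 1, we get a unique residue mod 728.
    Write x = 0 + 56·t and substitute into x ≡ 10 (mod 13): 56·t ≡ 10 − 0 = 10 (mod 13).
    Reduce coefficients mod 13: 4·t ≡ 10 (mod 13).
    The inverse of 4 mod 13 is 10 (since 4·10 = 40 = 3·13 + 1), so t ≡ 10·10 = 100 ≡ 9 (mod 13).
    Then x = 0 + 56·9 = 504, valid modulo lcm(56, 13) = 728: x ≡ 504 (mod 728).
Verify: 504 mod 8 = 0 ✓, 504 mod 7 = 0 ✓, 504 mod 13 = 10 ✓.

x ≡ 504 (mod 728).


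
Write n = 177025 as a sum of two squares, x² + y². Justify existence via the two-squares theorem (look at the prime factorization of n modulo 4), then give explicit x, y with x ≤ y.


Step 1: Factor n = 177025 = 5^2 · 73 · 97.
Step 2: Check the mod-4 condition on each prime factor: 5 ≡ 1 (mod 4), exponent 2; 73 ≡ 1 (mod 4), exponent 1; 97 ≡ 1 (mod 4), exponent 1.
All primes ≡ 3 (mod 4) appear to even exponent (or don't appear), so by the two-squares theorem n IS expressible as a sum of two squares.
Step 3: Build a representation. Group n = k² · m with k = 5 and m = 73 · 97 = 7081 (a product of primes ≡ 1 (mod 4)); a representation of m scales to one of n via (k·x)² + (k·y)² = k²(x² + y²). Each prime p ≡ 1 (mod 4) is itself a sum of two squares; find a² by testing p − a² for a perfect square:
  73: 73 − 1² = 72, 73 − 2² = 69, 73 − 3² = 64 = 8² ⇒ 73 = 3² + 8².
  97: 97 − 1² = 96, 97 − 2² = 93, 97 − 3² = 88, 97 − 4² = 81 = 9² ⇒ 97 = 4² + 9².
  Combine using the Brahmagupta–Fibonacci identity (a² + b²)(c² + d²) = (ac − bd)² + (ad + bc)² = (ac + bd)² + (ad − bc)²:
  73 · 97 = 7081: from (3² + 8²)(4² + 9²), take (3·4 − 8·9, 3·9 + 8·4) = (12 − 72, 27 + 32) = (-60, 59); dropping signs (only squares matter) gives (60, 59); check 60² + 59² = 3600 + 3481 = 7081 ✓.
  Scale by k = 5: (5·60, 5·59) = (300, 295).
Step 4: Order so x ≤ y and verify: 295² + 300² = 87025 + 90000 = 177025 = n. ✓

n = 177025 = 295² + 300² (one valid representation with x ≤ y).


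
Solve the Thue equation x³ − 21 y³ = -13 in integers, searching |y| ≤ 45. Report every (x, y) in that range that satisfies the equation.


The equation is x³ - 21y³ = -13. For fixed y, x³ = 21·y³ − 13, so a solution requires the RHS to be a perfect cube.
Strategy: iterate y from -45 to 45, compute RHS = 21·y³ − 13, and check whether it is a (positive or negative) perfect cube.
Check small values of y:
  y = 0: RHS = -13 is not a perfect cube.
  y = 1: RHS = 8 = (2)³ ⇒ x = 2 works.
  y = -1: RHS = -34 is not a perfect cube.
  y = 2: RHS = 155 is not a perfect cube.
  y = -2: RHS = -181 is not a perfect cube.
  y = 3: RHS = 554 is not a perfect cube.
  y = -3: RHS = -580 is not a perfect cube.
Continuing, at y = 4: RHS = 1331 = (11)³ ⇒ x = 11 works.
Searching the remaining y in |y| ≤ 45 finds no further solutions.
Collected solutions: (2, 1), (11, 4).

Solutions (with |y| ≤ 45): (2, 1), (11, 4).


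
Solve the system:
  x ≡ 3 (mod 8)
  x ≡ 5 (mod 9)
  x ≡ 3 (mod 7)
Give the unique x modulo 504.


Moduli 8, 9, 7 are pairwise coprime; by CRT there is a unique solution modulo M = 8 · 9 · 7 = 504.
Solve pairwise, accumulating the modulus:
  Start with x ≡ 3 (mod 8).
  Combine with x ≡ 5 (mod 9): since gcd(8, 9) = 1, we get a unique residue mod 72.
    Write x = 3 + 8·t and substitute into x ≡ 5 (mod 9): 8·t ≡ 5 − 3 = 2 (mod 9).
    The inverse of 8 mod 9 is 8 (since 8·8 = 64 = 7·9 + 1), so t ≡ 8·2 = 16 ≡ 7 (mod 9).
    Then x = 3 + 8·7 = 59, valid modulo lcm(8, 9) = 72: x ≡ 59 (mod 72).
  Combine with x ≡ 3 (mod 7): since gcd(72, 7) = 1, we get a unique residue mod 504.
    Write x = 59 + 72·t and substitute into x ≡ 3 (mod 7): 72·t ≡ 3 − 59 = -56 (mod 7).
    Reduce coefficients mod 7: 2·t ≡ 0 (mod 7).
    The inverse of 2 mod 7 is 4 (since 2·4 = 8 = 1·7 + 1), so t ≡ 4·0 = 0 ≡ 0 (mod 7).
    Then x = 59 + 72·0 = 59, valid modulo lcm(72, 7) = 504: x ≡ 59 (mod 504).
Verify: 59 mod 8 = 3 ✓, 59 mod 9 = 5 ✓, 59 mod 7 = 3 ✓.

x ≡ 59 (mod 504).


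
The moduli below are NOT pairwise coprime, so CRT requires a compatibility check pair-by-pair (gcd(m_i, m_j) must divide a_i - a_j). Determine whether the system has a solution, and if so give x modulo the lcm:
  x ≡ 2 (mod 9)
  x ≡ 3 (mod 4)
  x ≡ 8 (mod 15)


Moduli 9, 4, 15 are not pairwise coprime, so CRT works modulo lcm(m_i) when all pairwise compatibility conditions hold.
Pairwise compatibility: gcd(m_i, m_j) must divide a_i - a_j for every pair.
Merge one congruence at a time:
  Start: x ≡ 2 (mod 9).
  Combine with x ≡ 3 (mod 4): gcd(9, 4) = 1; 3 - 2 = 1, which IS divisible by 1, so compatible.
    Write x = 2 + 9·t and substitute into x ≡ 3 (mod 4): 9·t ≡ 3 − 2 = 1 (mod 4).
    Reduce coefficients mod 4: 1·t ≡ 1 (mod 4).
    So t ≡ 1 (mod 4).
    Then x = 2 + 9·1 = 11, valid modulo lcm(9, 4) = 36: x ≡ 11 (mod 36).
  Combine with x ≡ 8 (mod 15): gcd(36, 15) = 3; 8 - 11 = -3, which IS divisible by 3, so compatible.
    Write x = 11 + 36·t and substitute into x ≡ 8 (mod 15): 36·t ≡ 8 − 11 = -3 (mod 15).
    Divide the congruence (and modulus) by g = 3: 12·t ≡ -1 (mod 5).
    Reduce coefficients mod 5: 2·t ≡ 4 (mod 5).
    The inverse of 2 mod 5 is 3 (since 2·3 = 6 = 1·5 + 1), so t ≡ 3·4 = 12 ≡ 2 (mod 5).
    Then x = 11 + 36·2 = 83, valid modulo lcm(36, 15) = 180: x ≡ 83 (mod 180).
Verify: 83 mod 9 = 2, 83 mod 4 = 3, 83 mod 15 = 8.

x ≡ 83 (mod 180).


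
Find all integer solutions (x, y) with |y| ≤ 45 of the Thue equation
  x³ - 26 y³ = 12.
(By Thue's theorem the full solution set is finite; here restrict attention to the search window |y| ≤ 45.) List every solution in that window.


The equation is x³ - 26y³ = 12. For fixed y, x³ = 26·y³ + 12, so a solution requires the RHS to be a perfect cube.
Strategy: iterate y from -45 to 45, compute RHS = 26·y³ + 12, and check whether it is a (positive or negative) perfect cube.
Check small values of y:
  y = 0: RHS = 12 is not a perfect cube.
  y = 1: RHS = 38 is not a perfect cube.
  y = -1: RHS = -14 is not a perfect cube.
  y = 2: RHS = 220 is not a perfect cube.
  y = -2: RHS = -196 is not a perfect cube.
  y = 3: RHS = 714 is not a perfect cube.
  y = -3: RHS = -690 is not a perfect cube.
Continuing the search up to |y| = 45 finds no solutions either.
No (x, y) in the scanned range satisfies the equation.

No integer solutions with |y| ≤ 45.


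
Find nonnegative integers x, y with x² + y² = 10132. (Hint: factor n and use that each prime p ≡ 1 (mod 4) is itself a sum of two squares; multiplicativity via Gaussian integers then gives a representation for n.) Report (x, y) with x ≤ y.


Step 1: Factor n = 10132 = 2^2 · 17 · 149.
Step 2: Check the mod-4 condition on each prime factor: 2 = 2 (special); 17 ≡ 1 (mod 4), exponent 1; 149 ≡ 1 (mod 4), exponent 1.
All primes ≡ 3 (mod 4) appear to even exponent (or don't appear), so by the two-squares theorem n IS expressible as a sum of two squares.
Step 3: Build a representation. Group n = k² · m with k = 2 and m = 17 · 149 = 2533 (a product of primes ≡ 1 (mod 4)); a representation of m scales to one of n via (k·x)² + (k·y)² = k²(x² + y²). Each prime p ≡ 1 (mod 4) is itself a sum of two squares; find a² by testing p − a² for a perfect square:
  17: 17 − 1² = 16 = 4² ⇒ 17 = 1² + 4².
  149: 149 − 1² = 148, 149 − 2² = 145, 149 − 3² = 140, 149 − 4² = 133, 149 − 5² = 124, 149 − 6² = 113, 149 − 7² = 100 = 10² ⇒ 149 = 7² + 10².
  Combine using the Brahmagupta–Fibonacci identity (a² + b²)(c² + d²) = (ac − bd)² + (ad + bc)² = (ac + bd)² + (ad − bc)²:
  17 · 149 = 2533: from (1² + 4²)(7² + 10²), take (1·7 − 4·10, 1·10 + 4·7) = (7 − 40, 10 + 28) = (-33, 38); dropping signs (only squares matter) gives (33, 38); check 33² + 38² = 1089 + 1444 = 2533 ✓.
  Scale by k = 2: (2·33, 2·38) = (66, 76).
Step 4: Order so x ≤ y and verify: 66² + 76² = 4356 + 5776 = 10132 = n. ✓

n = 10132 = 66² + 76² (one valid representation with x ≤ y).


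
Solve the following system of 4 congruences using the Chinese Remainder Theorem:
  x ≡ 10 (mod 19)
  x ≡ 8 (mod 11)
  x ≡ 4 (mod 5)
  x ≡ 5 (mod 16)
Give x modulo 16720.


Product of moduli M = 19 · 11 · 5 · 16 = 16720.
Merge one congruence at a time:
  Start: x ≡ 10 (mod 19).
  Combine with x ≡ 8 (mod 11); new modulus lcm = 209.
    Write x = 10 + 19·t and substitute into x ≡ 8 (mod 11): 19·t ≡ 8 − 10 = -2 (mod 11).
    Reduce coefficients mod 11: 8·t ≡ 9 (mod 11).
    The inverse of 8 mod 11 is 7 (since 8·7 = 56 = 5·11 + 1), so t ≡ 7·9 = 63 ≡ 8 (mod 11).
    Then x = 10 + 19·8 = 162, valid modulo lcm(19, 11) = 209: x ≡ 162 (mod 209).
  Combine with x ≡ 4 (mod 5); new modulus lcm = 1045.
    Write x = 162 + 209·t and substitute into x ≡ 4 (mod 5): 209·t ≡ 4 − 162 = -158 (mod 5).
    Reduce coefficients mod 5: 4·t ≡ 2 (mod 5).
    The inverse of 4 mod 5 is 4 (since 4·4 = 16 = 3·5 + 1), so t ≡ 4·2 = 8 ≡ 3 (mod 5).
    Then x = 162 + 209·3 = 789, valid modulo lcm(209, 5) = 1045: x ≡ 789 (mod 1045).
  Combine with x ≡ 5 (mod 16); new modulus lcm = 16720.
    Write x = 789 + 1045·t and substitute into x ≡ 5 (mod 16): 1045·t ≡ 5 − 789 = -784 (mod 16).
    Reduce coefficients mod 16: 5·t ≡ 0 (mod 16).
    The inverse of 5 mod 16 is 13 (since 5·13 = 65 = 4·16 + 1), so t ≡ 13·0 = 0 ≡ 0 (mod 16).
    Then x = 789 + 1045·0 = 789, valid modulo lcm(1045, 16) = 16720: x ≡ 789 (mod 16720).
Verify against each original: 789 mod 19 = 10, 789 mod 11 = 8, 789 mod 5 = 4, 789 mod 16 = 5.

x ≡ 789 (mod 16720).


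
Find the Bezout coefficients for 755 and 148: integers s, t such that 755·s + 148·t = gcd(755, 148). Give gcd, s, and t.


Euclidean algorithm on (755, 148) — divide until remainder is 0:
  755 = 5 · 148 + 15
  148 = 9 · 15 + 13
  15 = 1 · 13 + 2
  13 = 6 · 2 + 1
  2 = 2 · 1 + 0
gcd(755, 148) = 1.
Track Bezout coefficients alongside the remainders: start with r₀ = 755 = a·1 + b·0 (s = 1, t = 0) and r₁ = 148 = a·0 + b·1 (s = 0, t = 1); each new remainder r_{k+1} = r_{k-1} − q_k·r_k inherits s_{k+1} = s_{k-1} − q_k·s_k, t_{k+1} = t_{k-1} − q_k·t_k, so r_k = a·s_k + b·t_k at every step:
  q = 5: r = 15, s = 1 − 5·0 = 1, t = 0 − 5·1 = -5  (check: 755·1 + 148·(-5) = 15)
  q = 9: r = 13, s = 0 − 9·1 = -9, t = 1 − 9·(-5) = 46  (check: 755·(-9) + 148·46 = 13)
  q = 1: r = 2, s = 1 − 1·(-9) = 10, t = -5 − 1·46 = -51  (check: 755·10 + 148·(-51) = 2)
  q = 6: r = 1, s = -9 − 6·10 = -69, t = 46 − 6·(-51) = 352  (check: 755·(-69) + 148·352 = 1)
The row with r = 1 (the gcd) gives the Bezout coefficients s = -69, t = 352.
Result: 755 · (-69) + 148 · (352) = 1.

gcd(755, 148) = 1; s = -69, t = 352 (check: 755·(-69) + 148·352 = 1).


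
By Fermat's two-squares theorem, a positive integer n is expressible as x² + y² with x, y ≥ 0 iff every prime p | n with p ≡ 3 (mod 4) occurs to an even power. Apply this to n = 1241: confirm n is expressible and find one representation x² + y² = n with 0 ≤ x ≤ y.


Step 1: Factor n = 1241 = 17 · 73.
Step 2: Check the mod-4 condition on each prime factor: 17 ≡ 1 (mod 4), exponent 1; 73 ≡ 1 (mod 4), exponent 1.
All primes ≡ 3 (mod 4) appear to even exponent (or don't appear), so by the two-squares theorem n IS expressible as a sum of two squares.
Step 3: Build a representation. Here n = 17 · 73 is a product of primes ≡ 1 (mod 4). Each prime p ≡ 1 (mod 4) is itself a sum of two squares; find a² by testing p − a² for a perfect square:
  17: 17 − 1² = 16 = 4² ⇒ 17 = 1² + 4².
  73: 73 − 1² = 72, 73 − 2² = 69, 73 − 3² = 64 = 8² ⇒ 73 = 3² + 8².
  Combine using the Brahmagupta–Fibonacci identity (a² + b²)(c² + d²) = (ac − bd)² + (ad + bc)² = (ac + bd)² + (ad − bc)²:
  17 · 73 = 1241: from (1² + 4²)(3² + 8²), take (1·3 − 4·8, 1·8 + 4·3) = (3 − 32, 8 + 12) = (-29, 20); dropping signs (only squares matter) gives (29, 20); check 29² + 20² = 841 + 400 = 1241 ✓.
Step 4: Order so x ≤ y and verify: 20² + 29² = 400 + 841 = 1241 = n. ✓

n = 1241 = 20² + 29² (one valid representation with x ≤ y).


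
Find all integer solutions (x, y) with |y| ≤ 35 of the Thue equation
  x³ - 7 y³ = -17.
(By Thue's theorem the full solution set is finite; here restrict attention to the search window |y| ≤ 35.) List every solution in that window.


The equation is x³ - 7y³ = -17. For fixed y, x³ = 7·y³ − 17, so a solution requires the RHS to be a perfect cube.
Strategy: iterate y from -35 to 35, compute RHS = 7·y³ − 17, and check whether it is a (positive or negative) perfect cube.
Check small values of y:
  y = 0: RHS = -17 is not a perfect cube.
  y = 1: RHS = -10 is not a perfect cube.
  y = -1: RHS = -24 is not a perfect cube.
  y = 2: RHS = 39 is not a perfect cube.
  y = -2: RHS = -73 is not a perfect cube.
  y = 3: RHS = 172 is not a perfect cube.
  y = -3: RHS = -206 is not a perfect cube.
Continuing the search up to |y| = 35 finds no solutions either.
No (x, y) in the scanned range satisfies the equation.

No integer solutions with |y| ≤ 35.


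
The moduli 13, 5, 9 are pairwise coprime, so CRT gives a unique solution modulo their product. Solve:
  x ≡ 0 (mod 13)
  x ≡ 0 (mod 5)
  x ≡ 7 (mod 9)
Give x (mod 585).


Moduli 13, 5, 9 are pairwise coprime; by CRT there is a unique solution modulo M = 13 · 5 · 9 = 585.
Solve pairwise, accumulating the modulus:
  Start with x ≡ 0 (mod 13).
  Combine with x ≡ 0 (mod 5): since gcd(13, 5) = 1, we get a unique residue mod 65.
    Write x = 0 + 13·t and substitute into x ≡ 0 (mod 5): 13·t ≡ 0 − 0 = 0 (mod 5).
    Reduce coefficients mod 5: 3·t ≡ 0 (mod 5).
    The inverse of 3 mod 5 is 2 (since 3·2 = 6 = 1·5 + 1), so t ≡ 2·0 = 0 ≡ 0 (mod 5).
    Then x = 0 + 13·0 = 0, valid modulo lcm(13, 5) = 65: x ≡ 0 (mod 65).
  Combine with x ≡ 7 (mod 9): since gcd(65, 9) = 1, we get a unique residue mod 585.
    Write x = 0 + 65·t and substitute into x ≡ 7 (mod 9): 65·t ≡ 7 − 0 = 7 (mod 9).
    Reduce coefficients mod 9: 2·t ≡ 7 (mod 9).
    The inverse of 2 mod 9 is 5 (since 2·5 = 10 = 1·9 + 1), so t ≡ 5·7 = 35 ≡ 8 (mod 9).
    Then x = 0 + 65·8 = 520, valid modulo lcm(65, 9) = 585: x ≡ 520 (mod 585).
Verify: 520 mod 13 = 0 ✓, 520 mod 5 = 0 ✓, 520 mod 9 = 7 ✓.

x ≡ 520 (mod 585).


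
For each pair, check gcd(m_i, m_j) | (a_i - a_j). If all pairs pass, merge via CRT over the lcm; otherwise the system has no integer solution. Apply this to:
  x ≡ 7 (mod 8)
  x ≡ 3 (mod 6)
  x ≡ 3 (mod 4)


Moduli 8, 6, 4 are not pairwise coprime, so CRT works modulo lcm(m_i) when all pairwise compatibility conditions hold.
Pairwise compatibility: gcd(m_i, m_j) must divide a_i - a_j for every pair.
Merge one congruence at a time:
  Start: x ≡ 7 (mod 8).
  Combine with x ≡ 3 (mod 6): gcd(8, 6) = 2; 3 - 7 = -4, which IS divisible by 2, so compatible.
    Write x = 7 + 8·t and substitute into x ≡ 3 (mod 6): 8·t ≡ 3 − 7 = -4 (mod 6).
    Divide the congruence (and modulus) by g = 2: 4·t ≡ -2 (mod 3).
    Reduce coefficients mod 3: 1·t ≡ 1 (mod 3).
    So t ≡ 1 (mod 3).
    Then x = 7 + 8·1 = 15, valid modulo lcm(8, 6) = 24: x ≡ 15 (mod 24).
  Combine with x ≡ 3 (mod 4): gcd(24, 4) = 4; 3 - 15 = -12, which IS divisible by 4, so compatible.
    Write x = 15 + 24·t and substitute into x ≡ 3 (mod 4): 24·t ≡ 3 − 15 = -12 (mod 4).
    Divide the congruence (and modulus) by g = 4: 6·t ≡ -3 (mod 1).
    Modulo 1 every t works; take t = 0.
    Then x = 15 + 24·0 = 15, valid modulo lcm(24, 4) = 24: x ≡ 15 (mod 24).
Verify: 15 mod 8 = 7, 15 mod 6 = 3, 15 mod 4 = 3.

x ≡ 15 (mod 24).
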